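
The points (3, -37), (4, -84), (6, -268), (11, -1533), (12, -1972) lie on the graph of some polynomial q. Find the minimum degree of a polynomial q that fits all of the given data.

Divided differences on the nodes 3, 4, 6, 11, 12:
  order 0: -37  -84  -268  -1533  -1972
  order 1: -47  -92  -253  -439
  order 2: -15  -23  -31
  order 3: -1  -1
  order 4: 0
The order-3 divided differences are all -1 (nonzero) and every higher order vanishes, so the data lies on a polynomial of degree exactly 3.

3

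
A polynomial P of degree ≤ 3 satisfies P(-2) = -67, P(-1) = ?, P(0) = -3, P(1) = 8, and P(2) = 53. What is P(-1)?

The 4 known points determine the degree-3 polynomial uniquely.
Write P(s) = as^3 + bs^2 + cs + d. Substituting each data point gives a linear system:
  -8a + 4b - 2c + d = -67
  d = -3
  a + b + c + d = 8
  8a + 4b + 2c + d = 53
Solving the system yields a = 6, b = -1, c = 6, d = -3.
So P(s) = 6s³ - s² + 6s - 3.
Then P(-1) = -16.

-16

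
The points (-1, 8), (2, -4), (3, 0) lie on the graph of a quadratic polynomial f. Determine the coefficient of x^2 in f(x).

Write f(x) = ax^2 + bx + c. Substituting each data point gives a linear system:
  a - b + c = 8
  4a + 2b + c = -4
  9a + 3b + c = 0
Solving the system yields a = 2, b = -6, c = 0.
So f(x) = 2x² - 6x.
The leading coefficient is 2.

2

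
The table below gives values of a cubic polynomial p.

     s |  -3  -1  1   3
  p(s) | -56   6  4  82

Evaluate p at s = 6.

664

Write p(s) = as^3 + bs^2 + cs + d. Substituting each data point gives a linear system:
  -27a + 9b - 3c + d = -56
  -a + b - c + d = 6
  a + b + c + d = 4
  27a + 9b + 3c + d = 82
Solving the system yields a = 3, b = 1, c = -4, d = 4.
So p(s) = 3s^3 + s^2 - 4s + 4.
Then p(6) = 664.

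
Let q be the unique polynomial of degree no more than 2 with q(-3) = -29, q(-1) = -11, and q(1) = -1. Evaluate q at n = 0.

-5

Using the Lagrange interpolation formula with nodes -3, -1, 1:
  L_0(n) = (n + 1)(n - 1) / 8
  L_1(n) = (n + 3)(n - 1) / -4
  L_2(n) = (n + 3)(n + 1) / 8
Then q(n) = -29·L_0(n) - 11·L_1(n) - 1·L_2(n).
Expanding and collecting terms gives q(n) = -n² + 5n - 5.
Evaluating at n = 0: q(0) = -5.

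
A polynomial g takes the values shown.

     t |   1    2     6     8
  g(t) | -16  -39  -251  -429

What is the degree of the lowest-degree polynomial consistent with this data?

Divided differences on the nodes 1, 2, 6, 8:
  order 0: -16  -39  -251  -429
  order 1: -23  -53  -89
  order 2: -6  -6
  order 3: 0
The order-2 divided differences are all -6 (nonzero) and every higher order vanishes, so the data lies on a polynomial of degree exactly 2.

2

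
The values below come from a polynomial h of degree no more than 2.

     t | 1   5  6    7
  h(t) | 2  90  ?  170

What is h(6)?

The 3 known points determine the degree-2 polynomial uniquely.
Write h(t) = at^2 + bt + c. Substituting each data point gives a linear system:
  a + b + c = 2
  25a + 5b + c = 90
  49a + 7b + c = 170
Solving the system yields a = 3, b = 4, c = -5.
So h(t) = 3t^2 + 4t - 5.
Then h(6) = 127.

127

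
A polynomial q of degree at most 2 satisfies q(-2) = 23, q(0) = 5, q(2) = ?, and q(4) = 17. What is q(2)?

3

On equispaced nodes a degree-2 polynomial has vanishing third forward difference, so
  - q(-2) + 3·q(0) - 3·q(2) + q(4) = 0.
Substituting the known values and solving for q(2):
  -3·q(2) = -9
  q(2) = 3.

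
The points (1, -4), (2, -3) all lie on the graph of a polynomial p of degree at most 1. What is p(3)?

Write p(s) = as + b. Substituting each data point gives a linear system:
  a + b = -4
  2a + b = -3
Solving the system yields a = 1, b = -5.
So p(s) = s - 5.
Then p(3) = -2.

-2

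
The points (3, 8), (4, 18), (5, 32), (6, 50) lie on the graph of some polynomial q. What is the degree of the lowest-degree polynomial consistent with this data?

Forward differences of the values at x = 3, 4, 5, 6:
  q  : 8  18  32  50
  Δ  : 10  14  18
  Δ^2: 4  4
  Δ^3: 0
The second differences are constant (4) and nonzero, while all higher differences vanish, so the minimal degree is 2.

2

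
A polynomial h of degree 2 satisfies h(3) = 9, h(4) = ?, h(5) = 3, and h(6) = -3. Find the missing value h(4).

The 3 known points determine the degree-2 polynomial uniquely.
Write h(n) = an^2 + bn + c. Substituting each data point gives a linear system:
  9a + 3b + c = 9
  25a + 5b + c = 3
  36a + 6b + c = -3
Solving the system yields a = -1, b = 5, c = 3.
So h(n) = -n^2 + 5n + 3.
Then h(4) = 7.

7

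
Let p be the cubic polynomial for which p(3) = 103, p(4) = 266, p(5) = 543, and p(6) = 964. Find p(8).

2358

Using the Lagrange interpolation formula with nodes 3, 4, 5, 6:
  L_0(t) = (t - 4)(t - 5)(t - 6) / -6
  L_1(t) = (t - 3)(t - 5)(t - 6) / 2
  L_2(t) = (t - 3)(t - 4)(t - 6) / -2
  L_3(t) = (t - 3)(t - 4)(t - 5) / 6
Then p(t) = 103·L_0(t) + 266·L_1(t) + 543·L_2(t) + 964·L_3(t).
Expanding and collecting terms gives p(t) = 5t^3 - 3t^2 - t - 2.
Evaluating at t = 8: p(8) = 2358.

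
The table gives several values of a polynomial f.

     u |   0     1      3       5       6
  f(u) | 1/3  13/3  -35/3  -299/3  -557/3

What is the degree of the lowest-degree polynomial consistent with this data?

Divided differences on the nodes 0, 1, 3, 5, 6:
  order 0: 1/3  13/3  -35/3  -299/3  -557/3
  order 1: 4  -8  -44  -86
  order 2: -4  -9  -14
  order 3: -1  -1
  order 4: 0
The order-3 divided differences are all -1 (nonzero) and every higher order vanishes, so the data lies on a polynomial of degree exactly 3.

3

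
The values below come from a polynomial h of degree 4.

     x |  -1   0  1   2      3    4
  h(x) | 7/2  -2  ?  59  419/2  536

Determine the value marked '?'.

13/2

The 5 known points determine the degree-4 polynomial uniquely.
Write h(x) = ax^4 + bx^3 + cx^2 + dx + e. Substituting each data point gives a linear system:
  a - b + c - d + e = 7/2
  e = -2
  16a + 8b + 4c + 2d + e = 59
  81a + 27b + 9c + 3d + e = 419/2
  256a + 64b + 16c + 4d + e = 536
Solving the system yields a = 1, b = 3, c = 6, d = -3/2, e = -2.
So h(x) = x^4 + 3x^3 + 6x^2 - (3/2)x - 2.
Then h(1) = 13/2.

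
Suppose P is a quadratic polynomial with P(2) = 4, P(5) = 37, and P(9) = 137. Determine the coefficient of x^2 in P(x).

Write P(x) = ax^2 + bx + c. Substituting each data point gives a linear system:
  4a + 2b + c = 4
  25a + 5b + c = 37
  81a + 9b + c = 137
Solving the system yields a = 2, b = -3, c = 2.
So P(x) = 2x^2 - 3x + 2.
The leading coefficient is 2.

2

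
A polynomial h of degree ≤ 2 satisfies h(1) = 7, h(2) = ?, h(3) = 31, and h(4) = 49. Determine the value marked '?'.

17

The 3 known points determine the degree-2 polynomial uniquely.
Write h(n) = an^2 + bn + c. Substituting each data point gives a linear system:
  a + b + c = 7
  9a + 3b + c = 31
  16a + 4b + c = 49
Solving the system yields a = 2, b = 4, c = 1.
So h(n) = 2n^2 + 4n + 1.
Then h(2) = 17.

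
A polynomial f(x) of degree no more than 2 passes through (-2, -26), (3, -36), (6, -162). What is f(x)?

Write f(x) = ax^2 + bx + c. Substituting each data point gives a linear system:
  4a - 2b + c = -26
  9a + 3b + c = -36
  36a + 6b + c = -162
Solving the system yields a = -5, b = 3, c = 0.
So f(x) = -5x^2 + 3x.
Check: f(3) = -36. ✓

f(x) = -5x^2 + 3x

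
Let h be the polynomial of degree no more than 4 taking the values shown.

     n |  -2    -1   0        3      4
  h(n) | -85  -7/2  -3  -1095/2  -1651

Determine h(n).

h(n) = -6n^4 - n^3 - (3/2)n^2 - 6n - 3

Using the Lagrange interpolation formula with nodes -2, -1, 0, 3, 4:
  L_0(n) = (n + 1)n(n - 3)(n - 4) / 60
  L_1(n) = (n + 2)n(n - 3)(n - 4) / -20
  L_2(n) = (n + 2)(n + 1)(n - 3)(n - 4) / 24
  L_3(n) = (n + 2)(n + 1)n(n - 4) / -60
  L_4(n) = (n + 2)(n + 1)n(n - 3) / 120
Then h(n) = -85·L_0(n) - 7/2·L_1(n) - 3·L_2(n) - 1095/2·L_3(n) - 1651·L_4(n).
Expanding and collecting terms gives h(n) = -6n^4 - n^3 - (3/2)n^2 - 6n - 3.
Check: h(-2) = -85. ✓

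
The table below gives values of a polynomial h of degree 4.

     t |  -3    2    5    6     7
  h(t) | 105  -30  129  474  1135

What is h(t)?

Write h(t) = at^4 + bt^3 + ct^2 + dt + e. Substituting each data point gives a linear system:
  81a - 27b + 9c - 3d + e = 105
  16a + 8b + 4c + 2d + e = -30
  625a + 125b + 25c + 5d + e = 129
  1296a + 216b + 36c + 6d + e = 474
  2401a + 343b + 49c + 7d + e = 1135
Solving the system yields a = 1, b = -3, c = -5, d = 2, e = -6.
So h(t) = t^4 - 3t^3 - 5t^2 + 2t - 6.
Check: h(7) = 1135. ✓

h(t) = t^4 - 3t^3 - 5t^2 + 2t - 6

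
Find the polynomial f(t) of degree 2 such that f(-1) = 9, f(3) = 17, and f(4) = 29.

Write f(t) = at^2 + bt + c. Substituting each data point gives a linear system:
  a - b + c = 9
  9a + 3b + c = 17
  16a + 4b + c = 29
Solving the system yields a = 2, b = -2, c = 5.
So f(t) = 2t^2 - 2t + 5.
Check: f(-1) = 9. ✓

f(t) = 2t^2 - 2t + 5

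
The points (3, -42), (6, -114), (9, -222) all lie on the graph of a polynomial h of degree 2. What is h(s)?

h(s) = -2s^2 - 6s - 6

Using the Lagrange interpolation formula with nodes 3, 6, 9:
  L_0(s) = (s - 6)(s - 9) / 18
  L_1(s) = (s - 3)(s - 9) / -9
  L_2(s) = (s - 3)(s - 6) / 18
Then h(s) = -42·L_0(s) - 114·L_1(s) - 222·L_2(s).
Expanding and collecting terms gives h(s) = -2s² - 6s - 6.
Check: h(9) = -222. ✓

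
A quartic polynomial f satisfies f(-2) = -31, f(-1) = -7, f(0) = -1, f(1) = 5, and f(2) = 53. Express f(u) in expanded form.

f(u) = u^4 + 5u^3 - u^2 + u - 1

Write f(u) = au^4 + bu^3 + cu^2 + du + e. Substituting each data point gives a linear system:
  16a - 8b + 4c - 2d + e = -31
  a - b + c - d + e = -7
  e = -1
  a + b + c + d + e = 5
  16a + 8b + 4c + 2d + e = 53
Solving the system yields a = 1, b = 5, c = -1, d = 1, e = -1.
So f(u) = u⁴ + 5u³ - u² + u - 1.
Check: f(1) = 5. ✓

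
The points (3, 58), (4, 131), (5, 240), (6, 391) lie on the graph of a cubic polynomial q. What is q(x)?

Using the Lagrange interpolation formula with nodes 3, 4, 5, 6:
  L_0(x) = (x - 4)(x - 5)(x - 6) / -6
  L_1(x) = (x - 3)(x - 5)(x - 6) / 2
  L_2(x) = (x - 3)(x - 4)(x - 6) / -2
  L_3(x) = (x - 3)(x - 4)(x - 5) / 6
Then q(x) = 58·L_0(x) + 131·L_1(x) + 240·L_2(x) + 391·L_3(x).
Expanding and collecting terms gives q(x) = x^3 + 6x^2 - 6x - 5.
Check: q(6) = 391. ✓

q(x) = x^3 + 6x^2 - 6x - 5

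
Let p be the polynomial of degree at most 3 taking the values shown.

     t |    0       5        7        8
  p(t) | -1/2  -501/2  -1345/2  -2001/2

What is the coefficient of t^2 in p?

Write p(t) = at^3 + bt^2 + ct + d. Substituting each data point gives a linear system:
  d = -1/2
  125a + 25b + 5c + d = -501/2
  343a + 49b + 7c + d = -1345/2
  512a + 64b + 8c + d = -2001/2
Solving the system yields a = -2, b = 1, c = -5, d = -1/2.
So p(t) = -2t^3 + t^2 - 5t - 1/2.
The coefficient of t^2 is 1.

1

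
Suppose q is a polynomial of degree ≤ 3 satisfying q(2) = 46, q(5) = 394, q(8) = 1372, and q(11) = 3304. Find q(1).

Forward differences of the values at t = 2, 5, 8, 11:
  q  : 46  394  1372  3304
  Δ  : 348  978  1932
  Δ^2: 630  954
  Δ^3: 324
The third differences are constant, confirming degree 3.
Interpolating (Newton forward form) and evaluating at t = 1 gives q(1) = 14.

14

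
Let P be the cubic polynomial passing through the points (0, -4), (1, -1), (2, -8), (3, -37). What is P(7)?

Write P(x) = ax^3 + bx^2 + cx + d. Substituting each data point gives a linear system:
  d = -4
  a + b + c + d = -1
  8a + 4b + 2c + d = -8
  27a + 9b + 3c + d = -37
Solving the system yields a = -2, b = 1, c = 4, d = -4.
So P(x) = -2x^3 + x^2 + 4x - 4.
Then P(7) = -613.

-613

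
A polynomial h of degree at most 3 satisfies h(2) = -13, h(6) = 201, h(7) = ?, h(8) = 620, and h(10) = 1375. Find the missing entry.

The 4 known points determine the degree-3 polynomial uniquely.
Write h(n) = an^3 + bn^2 + cn + d. Substituting each data point gives a linear system:
  8a + 4b + 2c + d = -13
  216a + 36b + 6c + d = 201
  512a + 64b + 8c + d = 620
  1000a + 100b + 10c + d = 1375
Solving the system yields a = 2, b = -6, c = -5/2, d = 0.
So h(n) = 2n^3 - 6n^2 - (5/2)n.
Then h(7) = 749/2.

749/2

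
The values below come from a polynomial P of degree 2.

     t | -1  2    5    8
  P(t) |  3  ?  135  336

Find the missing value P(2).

On equispaced nodes a degree-2 polynomial has vanishing third forward difference, so
  - P(-1) + 3·P(2) - 3·P(5) + P(8) = 0.
Substituting the known values and solving for P(2):
  3·P(2) = 72
  P(2) = 24.

24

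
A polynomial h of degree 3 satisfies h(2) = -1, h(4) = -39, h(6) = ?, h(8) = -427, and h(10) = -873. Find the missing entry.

The 4 known points determine the degree-3 polynomial uniquely.
Write h(x) = ax^3 + bx^2 + cx + d. Substituting each data point gives a linear system:
  8a + 4b + 2c + d = -1
  64a + 16b + 4c + d = -39
  512a + 64b + 8c + d = -427
  1000a + 100b + 10c + d = -873
Solving the system yields a = -1, b = 1, c = 3, d = -3.
So h(x) = -x³ + x² + 3x - 3.
Then h(6) = -165.

-165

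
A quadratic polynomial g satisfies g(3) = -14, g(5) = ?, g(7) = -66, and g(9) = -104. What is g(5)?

On equispaced nodes a degree-2 polynomial has vanishing third forward difference, so
  - g(3) + 3·g(5) - 3·g(7) + g(9) = 0.
Substituting the known values and solving for g(5):
  3·g(5) = -108
  g(5) = -36.

-36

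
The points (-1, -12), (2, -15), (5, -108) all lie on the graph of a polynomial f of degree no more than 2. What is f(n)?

Using the Lagrange interpolation formula with nodes -1, 2, 5:
  L_0(n) = (n - 2)(n - 5) / 18
  L_1(n) = (n + 1)(n - 5) / -9
  L_2(n) = (n + 1)(n - 2) / 18
Then f(n) = -12·L_0(n) - 15·L_1(n) - 108·L_2(n).
Expanding and collecting terms gives f(n) = -5n^2 + 4n - 3.
Check: f(2) = -15. ✓

f(n) = -5n^2 + 4n - 3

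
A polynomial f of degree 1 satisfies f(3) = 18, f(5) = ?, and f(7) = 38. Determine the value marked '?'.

28

The 2 known points determine the degree-1 polynomial uniquely.
Write f(n) = an + b. Substituting each data point gives a linear system:
  3a + b = 18
  7a + b = 38
Solving the system yields a = 5, b = 3.
So f(n) = 5n + 3.
Then f(5) = 28.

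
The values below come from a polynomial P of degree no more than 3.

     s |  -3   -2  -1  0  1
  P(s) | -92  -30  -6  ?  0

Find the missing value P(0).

On equispaced nodes a degree-3 polynomial has vanishing fourth forward difference, so
  P(-3) - 4·P(-2) + 6·P(-1) - 4·P(0) + P(1) = 0.
Substituting the known values and solving for P(0):
  -4·P(0) = 8
  P(0) = -2.

-2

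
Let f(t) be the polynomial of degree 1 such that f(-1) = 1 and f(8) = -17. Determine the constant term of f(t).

Write f(t) = at + b. Substituting each data point gives a linear system:
  -a + b = 1
  8a + b = -17
Solving the system yields a = -2, b = -1.
So f(t) = -2t - 1.
The constant term is -1.

-1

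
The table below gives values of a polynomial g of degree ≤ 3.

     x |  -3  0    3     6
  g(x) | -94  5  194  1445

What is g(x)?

g(x) = 6x^3 + 5x^2 - 6x + 5

Using the Lagrange interpolation formula with nodes -3, 0, 3, 6:
  L_0(x) = x(x - 3)(x - 6) / -162
  L_1(x) = (x + 3)(x - 3)(x - 6) / 54
  L_2(x) = (x + 3)x(x - 6) / -54
  L_3(x) = (x + 3)x(x - 3) / 162
Then g(x) = -94·L_0(x) + 5·L_1(x) + 194·L_2(x) + 1445·L_3(x).
Expanding and collecting terms gives g(x) = 6x^3 + 5x^2 - 6x + 5.
Check: g(6) = 1445. ✓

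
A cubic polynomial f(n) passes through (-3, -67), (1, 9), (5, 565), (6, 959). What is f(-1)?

Using the Lagrange interpolation formula with nodes -3, 1, 5, 6:
  L_0(n) = (n - 1)(n - 5)(n - 6) / -288
  L_1(n) = (n + 3)(n - 5)(n - 6) / 80
  L_2(n) = (n + 3)(n - 1)(n - 6) / -32
  L_3(n) = (n + 3)(n - 1)(n - 5) / 45
Then f(n) = -67·L_0(n) + 9·L_1(n) + 565·L_2(n) + 959·L_3(n).
Expanding and collecting terms gives f(n) = 4n^3 + 3n^2 - 3n + 5.
Evaluating at n = -1: f(-1) = 7.

7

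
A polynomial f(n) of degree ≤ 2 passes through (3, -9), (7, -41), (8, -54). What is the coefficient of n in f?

2

Write f(n) = an^2 + bn + c. Substituting each data point gives a linear system:
  9a + 3b + c = -9
  49a + 7b + c = -41
  64a + 8b + c = -54
Solving the system yields a = -1, b = 2, c = -6.
So f(n) = -n^2 + 2n - 6.
The coefficient of n is 2.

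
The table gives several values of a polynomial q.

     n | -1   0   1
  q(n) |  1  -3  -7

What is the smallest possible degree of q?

1

Forward differences of the values at n = -1, 0, 1:
  q  : 1  -3  -7
  Δ  : -4  -4
  Δ^2: 0
The first differences are constant (-4) and nonzero, while all higher differences vanish, so the minimal degree is 1.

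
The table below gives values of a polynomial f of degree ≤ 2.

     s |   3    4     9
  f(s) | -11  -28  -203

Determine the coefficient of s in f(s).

4

Write f(s) = as^2 + bs + c. Substituting each data point gives a linear system:
  9a + 3b + c = -11
  16a + 4b + c = -28
  81a + 9b + c = -203
Solving the system yields a = -3, b = 4, c = 4.
So f(s) = -3s^2 + 4s + 4.
The coefficient of s is 4.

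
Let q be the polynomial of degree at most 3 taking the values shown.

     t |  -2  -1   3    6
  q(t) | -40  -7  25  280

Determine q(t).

Write q(t) = at^3 + bt^2 + ct + d. Substituting each data point gives a linear system:
  -8a + 4b - 2c + d = -40
  -a + b - c + d = -7
  27a + 9b + 3c + d = 25
  216a + 36b + 6c + d = 280
Solving the system yields a = 2, b = -5, c = 4, d = 4.
So q(t) = 2t³ - 5t² + 4t + 4.
Check: q(6) = 280. ✓

q(t) = 2t^3 - 5t^2 + 4t + 4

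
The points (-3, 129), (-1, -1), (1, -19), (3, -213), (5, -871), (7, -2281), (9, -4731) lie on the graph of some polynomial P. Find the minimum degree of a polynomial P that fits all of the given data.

Forward differences of the values at n = -3, -1, 1, 3, 5, 7, 9:
  P  : 129  -1  -19  -213  -871  -2281  -4731
  Δ  : -130  -18  -194  -658  -1410  -2450
  Δ^2: 112  -176  -464  -752  -1040
  Δ^3: -288  -288  -288  -288
  Δ^4: 0  0  0
  Δ^5: 0  0
  Δ^6: 0
The third differences are constant (-288) and nonzero, while all higher differences vanish, so the minimal degree is 3.

3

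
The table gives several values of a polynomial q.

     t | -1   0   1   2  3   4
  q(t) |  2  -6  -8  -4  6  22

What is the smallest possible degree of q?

Forward differences of the values at t = -1, 0, 1, 2, 3, 4:
  q  : 2  -6  -8  -4  6  22
  Δ  : -8  -2  4  10  16
  Δ^2: 6  6  6  6
  Δ^3: 0  0  0
  Δ^4: 0  0
  Δ^5: 0
The second differences are constant (6) and nonzero, while all higher differences vanish, so the minimal degree is 2.

2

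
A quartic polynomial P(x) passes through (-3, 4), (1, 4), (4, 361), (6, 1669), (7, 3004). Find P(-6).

Using the Lagrange interpolation formula with nodes -3, 1, 4, 6, 7:
  L_0(x) = (x - 1)(x - 4)(x - 6)(x - 7) / 2520
  L_1(x) = (x + 3)(x - 4)(x - 6)(x - 7) / -360
  L_2(x) = (x + 3)(x - 1)(x - 6)(x - 7) / 126
  L_3(x) = (x + 3)(x - 1)(x - 4)(x - 7) / -90
  L_4(x) = (x + 3)(x - 1)(x - 4)(x - 6) / 180
Then P(x) = 4·L_0(x) + 4·L_1(x) + 361·L_2(x) + 1669·L_3(x) + 3004·L_4(x).
Expanding and collecting terms gives P(x) = x⁴ + 2x³ - 2x² + 2x + 1.
Evaluating at x = -6: P(-6) = 781.

781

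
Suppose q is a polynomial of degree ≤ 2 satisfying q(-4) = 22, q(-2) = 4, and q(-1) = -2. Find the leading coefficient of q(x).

1

Write q(x) = ax^2 + bx + c. Substituting each data point gives a linear system:
  16a - 4b + c = 22
  4a - 2b + c = 4
  a - b + c = -2
Solving the system yields a = 1, b = -3, c = -6.
So q(x) = x^2 - 3x - 6.
The leading coefficient is 1.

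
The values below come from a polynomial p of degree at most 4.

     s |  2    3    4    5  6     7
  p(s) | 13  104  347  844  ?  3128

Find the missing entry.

On equispaced nodes a degree-4 polynomial has vanishing fifth forward difference, so
  - p(2) + 5·p(3) - 10·p(4) + 10·p(5) - 5·p(6) + p(7) = 0.
Substituting the known values and solving for p(6):
  -5·p(6) = -8605
  p(6) = 1721.

1721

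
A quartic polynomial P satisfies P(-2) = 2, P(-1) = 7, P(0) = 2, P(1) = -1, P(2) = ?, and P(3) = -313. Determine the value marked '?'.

The 5 known points determine the degree-4 polynomial uniquely.
Write P(u) = au^4 + bu^3 + cu^2 + du + e. Substituting each data point gives a linear system:
  16a - 8b + 4c - 2d + e = 2
  a - b + c - d + e = 7
  e = 2
  a + b + c + d + e = -1
  81a + 27b + 9c + 3d + e = -313
Solving the system yields a = -3, b = -4, c = 4, d = 0, e = 2.
So P(u) = -3u^4 - 4u^3 + 4u^2 + 2.
Then P(2) = -62.

-62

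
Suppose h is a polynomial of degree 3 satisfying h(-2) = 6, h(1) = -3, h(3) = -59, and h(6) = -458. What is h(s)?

Write h(s) = as^3 + bs^2 + cs + d. Substituting each data point gives a linear system:
  -8a + 4b - 2c + d = 6
  a + b + c + d = -3
  27a + 9b + 3c + d = -59
  216a + 36b + 6c + d = -458
Solving the system yields a = -2, b = -1, c = 2, d = -2.
So h(s) = -2s^3 - s^2 + 2s - 2.
Check: h(3) = -59. ✓

h(s) = -2s^3 - s^2 + 2s - 2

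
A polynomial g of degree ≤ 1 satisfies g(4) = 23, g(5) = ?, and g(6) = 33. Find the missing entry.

On equispaced nodes a degree-1 polynomial has vanishing second forward difference, so
  g(4) - 2·g(5) + g(6) = 0.
Substituting the known values and solving for g(5):
  -2·g(5) = -56
  g(5) = 28.

28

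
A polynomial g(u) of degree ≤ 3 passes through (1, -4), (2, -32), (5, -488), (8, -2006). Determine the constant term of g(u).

Write g(u) = au^3 + bu^2 + cu + d. Substituting each data point gives a linear system:
  a + b + c + d = -4
  8a + 4b + 2c + d = -32
  125a + 25b + 5c + d = -488
  512a + 64b + 8c + d = -2006
Solving the system yields a = -4, b = 1, c = -3, d = 2.
So g(u) = -4u³ + u² - 3u + 2.
The constant term is 2.

2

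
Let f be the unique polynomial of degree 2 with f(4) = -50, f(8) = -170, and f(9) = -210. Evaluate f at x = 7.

-134

Write f(x) = ax^2 + bx + c. Substituting each data point gives a linear system:
  16a + 4b + c = -50
  64a + 8b + c = -170
  81a + 9b + c = -210
Solving the system yields a = -2, b = -6, c = 6.
So f(x) = -2x^2 - 6x + 6.
Then f(7) = -134.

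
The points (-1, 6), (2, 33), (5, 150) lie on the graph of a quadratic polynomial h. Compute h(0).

5

Using the Lagrange interpolation formula with nodes -1, 2, 5:
  L_0(x) = (x - 2)(x - 5) / 18
  L_1(x) = (x + 1)(x - 5) / -9
  L_2(x) = (x + 1)(x - 2) / 18
Then h(x) = 6·L_0(x) + 33·L_1(x) + 150·L_2(x).
Expanding and collecting terms gives h(x) = 5x^2 + 4x + 5.
Evaluating at x = 0: h(0) = 5.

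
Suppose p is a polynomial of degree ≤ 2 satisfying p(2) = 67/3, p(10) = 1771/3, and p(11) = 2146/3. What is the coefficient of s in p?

Write p(s) = as^2 + bs + c. Substituting each data point gives a linear system:
  4a + 2b + c = 67/3
  100a + 10b + c = 1771/3
  121a + 11b + c = 2146/3
Solving the system yields a = 6, b = -1, c = 1/3.
So p(s) = 6s² - s + 1/3.
The coefficient of s is -1.

-1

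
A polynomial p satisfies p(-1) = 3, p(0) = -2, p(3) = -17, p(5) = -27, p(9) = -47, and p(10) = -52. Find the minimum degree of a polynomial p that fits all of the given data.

1

Divided differences on the nodes -1, 0, 3, 5, 9, 10:
  order 0: 3  -2  -17  -27  -47  -52
  order 1: -5  -5  -5  -5  -5
  order 2: 0  0  0  0
  order 3: 0  0  0
  order 4: 0  0
  order 5: 0
The order-1 divided differences are all -5 (nonzero) and every higher order vanishes, so the data lies on a polynomial of degree exactly 1.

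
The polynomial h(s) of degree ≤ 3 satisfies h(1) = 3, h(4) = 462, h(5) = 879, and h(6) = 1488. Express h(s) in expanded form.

Using the Lagrange interpolation formula with nodes 1, 4, 5, 6:
  L_0(s) = (s - 4)(s - 5)(s - 6) / -60
  L_1(s) = (s - 1)(s - 5)(s - 6) / 6
  L_2(s) = (s - 1)(s - 4)(s - 6) / -4
  L_3(s) = (s - 1)(s - 4)(s - 5) / 10
Then h(s) = 3·L_0(s) + 462·L_1(s) + 879·L_2(s) + 1488·L_3(s).
Expanding and collecting terms gives h(s) = 6s^3 + 6s^2 - 3s - 6.
Check: h(1) = 3. ✓

h(s) = 6s^3 + 6s^2 - 3s - 6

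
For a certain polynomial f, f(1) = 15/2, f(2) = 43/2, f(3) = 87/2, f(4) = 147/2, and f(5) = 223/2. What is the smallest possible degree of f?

Forward differences of the values at x = 1, 2, 3, 4, 5:
  f  : 15/2  43/2  87/2  147/2  223/2
  Δ  : 14  22  30  38
  Δ^2: 8  8  8
  Δ^3: 0  0
  Δ^4: 0
The second differences are constant (8) and nonzero, while all higher differences vanish, so the minimal degree is 2.

2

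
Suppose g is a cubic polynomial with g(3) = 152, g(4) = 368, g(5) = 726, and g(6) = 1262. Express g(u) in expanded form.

g(u) = 6u^3 - u^2 + u - 4

Write g(u) = au^3 + bu^2 + cu + d. Substituting each data point gives a linear system:
  27a + 9b + 3c + d = 152
  64a + 16b + 4c + d = 368
  125a + 25b + 5c + d = 726
  216a + 36b + 6c + d = 1262
Solving the system yields a = 6, b = -1, c = 1, d = -4.
So g(u) = 6u^3 - u^2 + u - 4.
Check: g(3) = 152. ✓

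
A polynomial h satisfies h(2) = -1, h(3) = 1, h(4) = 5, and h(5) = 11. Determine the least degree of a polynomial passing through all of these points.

2

Forward differences of the values at u = 2, 3, 4, 5:
  h  : -1  1  5  11
  Δ  : 2  4  6
  Δ^2: 2  2
  Δ^3: 0
The second differences are constant (2) and nonzero, while all higher differences vanish, so the minimal degree is 2.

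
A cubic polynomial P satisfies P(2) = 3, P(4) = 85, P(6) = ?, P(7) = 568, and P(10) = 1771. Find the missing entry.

343

The 4 known points determine the degree-3 polynomial uniquely.
Write P(n) = an^3 + bn^2 + cn + d. Substituting each data point gives a linear system:
  8a + 4b + 2c + d = 3
  64a + 16b + 4c + d = 85
  343a + 49b + 7c + d = 568
  1000a + 100b + 10c + d = 1771
Solving the system yields a = 2, b = -2, c = -3, d = 1.
So P(n) = 2n^3 - 2n^2 - 3n + 1.
Then P(6) = 343.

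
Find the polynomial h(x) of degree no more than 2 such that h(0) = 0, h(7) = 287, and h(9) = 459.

h(x) = 5x^2 + 6x

Using the Lagrange interpolation formula with nodes 0, 7, 9:
  L_0(x) = (x - 7)(x - 9) / 63
  L_1(x) = x(x - 9) / -14
  L_2(x) = x(x - 7) / 18
Then h(x) = 0·L_0(x) + 287·L_1(x) + 459·L_2(x).
Expanding and collecting terms gives h(x) = 5x^2 + 6x.
Check: h(0) = 0. ✓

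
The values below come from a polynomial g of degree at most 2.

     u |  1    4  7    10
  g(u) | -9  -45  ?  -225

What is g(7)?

The 3 known points determine the degree-2 polynomial uniquely.
Write g(u) = au^2 + bu + c. Substituting each data point gives a linear system:
  a + b + c = -9
  16a + 4b + c = -45
  100a + 10b + c = -225
Solving the system yields a = -2, b = -2, c = -5.
So g(u) = -2u^2 - 2u - 5.
Then g(7) = -117.

-117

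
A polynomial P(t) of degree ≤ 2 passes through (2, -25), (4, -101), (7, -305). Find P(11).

-745

Write P(t) = at^2 + bt + c. Substituting each data point gives a linear system:
  4a + 2b + c = -25
  16a + 4b + c = -101
  49a + 7b + c = -305
Solving the system yields a = -6, b = -2, c = 3.
So P(t) = -6t^2 - 2t + 3.
Then P(11) = -745.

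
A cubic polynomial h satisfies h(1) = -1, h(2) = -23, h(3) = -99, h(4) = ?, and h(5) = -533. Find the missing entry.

On equispaced nodes a degree-3 polynomial has vanishing fourth forward difference, so
  h(1) - 4·h(2) + 6·h(3) - 4·h(4) + h(5) = 0.
Substituting the known values and solving for h(4):
  -4·h(4) = 1036
  h(4) = -259.

-259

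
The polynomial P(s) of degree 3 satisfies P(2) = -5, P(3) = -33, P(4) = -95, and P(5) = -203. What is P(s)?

Using the Lagrange interpolation formula with nodes 2, 3, 4, 5:
  L_0(s) = (s - 3)(s - 4)(s - 5) / -6
  L_1(s) = (s - 2)(s - 4)(s - 5) / 2
  L_2(s) = (s - 2)(s - 3)(s - 5) / -2
  L_3(s) = (s - 2)(s - 3)(s - 4) / 6
Then P(s) = -5·L_0(s) - 33·L_1(s) - 95·L_2(s) - 203·L_3(s).
Expanding and collecting terms gives P(s) = -2s^3 + s^2 + 5s - 3.
Check: P(4) = -95. ✓

P(s) = -2s^3 + s^2 + 5s - 3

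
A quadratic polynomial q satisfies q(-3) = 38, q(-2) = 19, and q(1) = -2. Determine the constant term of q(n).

Write q(n) = an^2 + bn + c. Substituting each data point gives a linear system:
  9a - 3b + c = 38
  4a - 2b + c = 19
  a + b + c = -2
Solving the system yields a = 3, b = -4, c = -1.
So q(n) = 3n^2 - 4n - 1.
The constant term is -1.

-1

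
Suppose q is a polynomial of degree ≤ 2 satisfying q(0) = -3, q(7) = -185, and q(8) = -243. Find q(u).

Using the Lagrange interpolation formula with nodes 0, 7, 8:
  L_0(u) = (u - 7)(u - 8) / 56
  L_1(u) = u(u - 8) / -7
  L_2(u) = u(u - 7) / 8
Then q(u) = -3·L_0(u) - 185·L_1(u) - 243·L_2(u).
Expanding and collecting terms gives q(u) = -4u^2 + 2u - 3.
Check: q(7) = -185. ✓

q(u) = -4u^2 + 2u - 3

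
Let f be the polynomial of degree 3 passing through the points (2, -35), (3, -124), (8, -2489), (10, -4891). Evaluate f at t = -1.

Using the Lagrange interpolation formula with nodes 2, 3, 8, 10:
  L_0(t) = (t - 3)(t - 8)(t - 10) / -48
  L_1(t) = (t - 2)(t - 8)(t - 10) / 35
  L_2(t) = (t - 2)(t - 3)(t - 10) / -60
  L_3(t) = (t - 2)(t - 3)(t - 8) / 112
Then f(t) = -35·L_0(t) - 124·L_1(t) - 2489·L_2(t) - 4891·L_3(t).
Expanding and collecting terms gives f(t) = -5t^3 + t^2 + t - 1.
Evaluating at t = -1: f(-1) = 4.

4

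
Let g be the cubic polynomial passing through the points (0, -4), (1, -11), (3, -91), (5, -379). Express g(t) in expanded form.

Write g(t) = at^3 + bt^2 + ct + d. Substituting each data point gives a linear system:
  d = -4
  a + b + c + d = -11
  27a + 9b + 3c + d = -91
  125a + 25b + 5c + d = -379
Solving the system yields a = -3, b = 1, c = -5, d = -4.
So g(t) = -3t^3 + t^2 - 5t - 4.
Check: g(3) = -91. ✓

g(t) = -3t^3 + t^2 - 5t - 4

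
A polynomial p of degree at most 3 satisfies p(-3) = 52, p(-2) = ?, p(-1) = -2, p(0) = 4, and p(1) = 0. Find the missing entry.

6

On equispaced nodes a degree-3 polynomial has vanishing fourth forward difference, so
  p(-3) - 4·p(-2) + 6·p(-1) - 4·p(0) + p(1) = 0.
Substituting the known values and solving for p(-2):
  -4·p(-2) = -24
  p(-2) = 6.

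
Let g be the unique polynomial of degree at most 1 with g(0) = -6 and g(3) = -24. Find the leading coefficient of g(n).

-6

Write g(n) = an + b. Substituting each data point gives a linear system:
  b = -6
  3a + b = -24
Solving the system yields a = -6, b = -6.
So g(n) = -6n - 6.
The leading coefficient is -6.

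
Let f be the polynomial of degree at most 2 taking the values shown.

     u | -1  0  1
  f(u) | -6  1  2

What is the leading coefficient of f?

Write f(u) = au^2 + bu + c. Substituting each data point gives a linear system:
  a - b + c = -6
  c = 1
  a + b + c = 2
Solving the system yields a = -3, b = 4, c = 1.
So f(u) = -3u^2 + 4u + 1.
The leading coefficient is -3.

-3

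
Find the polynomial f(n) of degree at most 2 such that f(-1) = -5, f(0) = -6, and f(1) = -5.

f(n) = n^2 - 6

Using the Lagrange interpolation formula with nodes -1, 0, 1:
  L_0(n) = n(n - 1) / 2
  L_1(n) = (n + 1)(n - 1) / -1
  L_2(n) = (n + 1)n / 2
Then f(n) = -5·L_0(n) - 6·L_1(n) - 5·L_2(n).
Expanding and collecting terms gives f(n) = n^2 - 6.
Check: f(1) = -5. ✓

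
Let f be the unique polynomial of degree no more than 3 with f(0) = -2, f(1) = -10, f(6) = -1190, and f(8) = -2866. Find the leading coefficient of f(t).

Write f(t) = at^3 + bt^2 + ct + d. Substituting each data point gives a linear system:
  d = -2
  a + b + c + d = -10
  216a + 36b + 6c + d = -1190
  512a + 64b + 8c + d = -2866
Solving the system yields a = -6, b = 4, c = -6, d = -2.
So f(t) = -6t^3 + 4t^2 - 6t - 2.
The leading coefficient is -6.

-6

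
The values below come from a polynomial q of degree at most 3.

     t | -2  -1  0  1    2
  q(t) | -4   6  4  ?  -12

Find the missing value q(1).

On equispaced nodes a degree-3 polynomial has vanishing fourth forward difference, so
  q(-2) - 4·q(-1) + 6·q(0) - 4·q(1) + q(2) = 0.
Substituting the known values and solving for q(1):
  -4·q(1) = 16
  q(1) = -4.

-4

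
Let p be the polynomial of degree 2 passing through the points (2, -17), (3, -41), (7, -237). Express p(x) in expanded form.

p(x) = -5x^2 + x + 1

Write p(x) = ax^2 + bx + c. Substituting each data point gives a linear system:
  4a + 2b + c = -17
  9a + 3b + c = -41
  49a + 7b + c = -237
Solving the system yields a = -5, b = 1, c = 1.
So p(x) = -5x^2 + x + 1.
Check: p(3) = -41. ✓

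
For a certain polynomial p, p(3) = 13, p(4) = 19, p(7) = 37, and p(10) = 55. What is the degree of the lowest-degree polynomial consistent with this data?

1

Divided differences on the nodes 3, 4, 7, 10:
  order 0: 13  19  37  55
  order 1: 6  6  6
  order 2: 0  0
  order 3: 0
The order-1 divided differences are all 6 (nonzero) and every higher order vanishes, so the data lies on a polynomial of degree exactly 1.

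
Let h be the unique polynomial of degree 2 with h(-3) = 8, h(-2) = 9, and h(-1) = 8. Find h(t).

Write h(t) = at^2 + bt + c. Substituting each data point gives a linear system:
  9a - 3b + c = 8
  4a - 2b + c = 9
  a - b + c = 8
Solving the system yields a = -1, b = -4, c = 5.
So h(t) = -t^2 - 4t + 5.
Check: h(-3) = 8. ✓

h(t) = -t^2 - 4t + 5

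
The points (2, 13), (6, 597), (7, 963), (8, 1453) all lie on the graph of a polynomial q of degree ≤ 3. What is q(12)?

Write q(u) = au^3 + bu^2 + cu + d. Substituting each data point gives a linear system:
  8a + 4b + 2c + d = 13
  216a + 36b + 6c + d = 597
  343a + 49b + 7c + d = 963
  512a + 64b + 8c + d = 1453
Solving the system yields a = 3, b = -1, c = -2, d = -3.
So q(u) = 3u³ - u² - 2u - 3.
Then q(12) = 5013.

5013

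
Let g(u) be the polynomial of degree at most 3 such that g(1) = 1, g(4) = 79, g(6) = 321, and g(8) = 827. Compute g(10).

1693

Write g(u) = au^3 + bu^2 + cu + d. Substituting each data point gives a linear system:
  a + b + c + d = 1
  64a + 16b + 4c + d = 79
  216a + 36b + 6c + d = 321
  512a + 64b + 8c + d = 827
Solving the system yields a = 2, b = -3, c = -1, d = 3.
So g(u) = 2u³ - 3u² - u + 3.
Then g(10) = 1693.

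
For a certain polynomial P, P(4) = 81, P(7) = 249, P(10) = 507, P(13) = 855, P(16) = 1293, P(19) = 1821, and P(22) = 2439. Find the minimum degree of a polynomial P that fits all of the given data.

2

Forward differences of the values at n = 4, 7, 10, 13, 16, 19, 22:
  P  : 81  249  507  855  1293  1821  2439
  Δ  : 168  258  348  438  528  618
  Δ^2: 90  90  90  90  90
  Δ^3: 0  0  0  0
  Δ^4: 0  0  0
  Δ^5: 0  0
  Δ^6: 0
The second differences are constant (90) and nonzero, while all higher differences vanish, so the minimal degree is 2.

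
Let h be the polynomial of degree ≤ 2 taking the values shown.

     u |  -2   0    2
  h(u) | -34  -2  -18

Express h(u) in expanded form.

Using the Lagrange interpolation formula with nodes -2, 0, 2:
  L_0(u) = u(u - 2) / 8
  L_1(u) = (u + 2)(u - 2) / -4
  L_2(u) = (u + 2)u / 8
Then h(u) = -34·L_0(u) - 2·L_1(u) - 18·L_2(u).
Expanding and collecting terms gives h(u) = -6u^2 + 4u - 2.
Check: h(-2) = -34. ✓

h(u) = -6u^2 + 4u - 2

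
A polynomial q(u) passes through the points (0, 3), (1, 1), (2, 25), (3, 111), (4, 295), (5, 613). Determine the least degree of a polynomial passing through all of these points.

3

Forward differences of the values at u = 0, 1, 2, 3, 4, 5:
  q  : 3  1  25  111  295  613
  Δ  : -2  24  86  184  318
  Δ^2: 26  62  98  134
  Δ^3: 36  36  36
  Δ^4: 0  0
  Δ^5: 0
The third differences are constant (36) and nonzero, while all higher differences vanish, so the minimal degree is 3.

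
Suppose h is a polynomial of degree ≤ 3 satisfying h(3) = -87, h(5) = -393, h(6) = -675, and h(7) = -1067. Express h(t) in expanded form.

Write h(t) = at^3 + bt^2 + ct + d. Substituting each data point gives a linear system:
  27a + 9b + 3c + d = -87
  125a + 25b + 5c + d = -393
  216a + 36b + 6c + d = -675
  343a + 49b + 7c + d = -1067
Solving the system yields a = -3, b = -1, c = 2, d = -3.
So h(t) = -3t^3 - t^2 + 2t - 3.
Check: h(7) = -1067. ✓

h(t) = -3t^3 - t^2 + 2t - 3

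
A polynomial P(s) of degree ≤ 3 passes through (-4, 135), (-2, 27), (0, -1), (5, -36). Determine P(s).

P(s) = -s^3 + 4s^2 - 2s - 1

Write P(s) = as^3 + bs^2 + cs + d. Substituting each data point gives a linear system:
  -64a + 16b - 4c + d = 135
  -8a + 4b - 2c + d = 27
  d = -1
  125a + 25b + 5c + d = -36
Solving the system yields a = -1, b = 4, c = -2, d = -1.
So P(s) = -s^3 + 4s^2 - 2s - 1.
Check: P(0) = -1. ✓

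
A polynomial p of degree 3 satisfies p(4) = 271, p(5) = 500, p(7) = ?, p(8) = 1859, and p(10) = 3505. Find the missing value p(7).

1276

The 4 known points determine the degree-3 polynomial uniquely.
Write p(s) = as^3 + bs^2 + cs + d. Substituting each data point gives a linear system:
  64a + 16b + 4c + d = 271
  125a + 25b + 5c + d = 500
  512a + 64b + 8c + d = 1859
  1000a + 100b + 10c + d = 3505
Solving the system yields a = 3, b = 5, c = 1, d = -5.
So p(s) = 3s^3 + 5s^2 + s - 5.
Then p(7) = 1276.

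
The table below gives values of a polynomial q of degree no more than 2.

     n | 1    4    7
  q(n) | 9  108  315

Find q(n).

Write q(n) = an^2 + bn + c. Substituting each data point gives a linear system:
  a + b + c = 9
  16a + 4b + c = 108
  49a + 7b + c = 315
Solving the system yields a = 6, b = 3, c = 0.
So q(n) = 6n^2 + 3n.
Check: q(1) = 9. ✓

q(n) = 6n^2 + 3n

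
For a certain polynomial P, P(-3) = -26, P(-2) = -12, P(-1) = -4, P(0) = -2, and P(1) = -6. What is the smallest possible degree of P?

Forward differences of the values at x = -3, -2, -1, 0, 1:
  P  : -26  -12  -4  -2  -6
  Δ  : 14  8  2  -4
  Δ^2: -6  -6  -6
  Δ^3: 0  0
  Δ^4: 0
The second differences are constant (-6) and nonzero, while all higher differences vanish, so the minimal degree is 2.

2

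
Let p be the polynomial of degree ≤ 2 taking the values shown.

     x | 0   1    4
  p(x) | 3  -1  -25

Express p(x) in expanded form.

p(x) = -x^2 - 3x + 3

Write p(x) = ax^2 + bx + c. Substituting each data point gives a linear system:
  c = 3
  a + b + c = -1
  16a + 4b + c = -25
Solving the system yields a = -1, b = -3, c = 3.
So p(x) = -x² - 3x + 3.
Check: p(1) = -1. ✓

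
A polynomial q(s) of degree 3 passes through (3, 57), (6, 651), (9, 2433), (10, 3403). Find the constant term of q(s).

3

Write q(s) = as^3 + bs^2 + cs + d. Substituting each data point gives a linear system:
  27a + 9b + 3c + d = 57
  216a + 36b + 6c + d = 651
  729a + 81b + 9c + d = 2433
  1000a + 100b + 10c + d = 3403
Solving the system yields a = 4, b = -6, c = 0, d = 3.
So q(s) = 4s³ - 6s² + 3.
The constant term is 3.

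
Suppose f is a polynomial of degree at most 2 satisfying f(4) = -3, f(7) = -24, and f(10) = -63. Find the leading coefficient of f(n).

-1

Write f(n) = an^2 + bn + c. Substituting each data point gives a linear system:
  16a + 4b + c = -3
  49a + 7b + c = -24
  100a + 10b + c = -63
Solving the system yields a = -1, b = 4, c = -3.
So f(n) = -n^2 + 4n - 3.
The leading coefficient is -1.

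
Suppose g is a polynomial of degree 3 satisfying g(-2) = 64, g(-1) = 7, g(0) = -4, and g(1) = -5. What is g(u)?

Using the Lagrange interpolation formula with nodes -2, -1, 0, 1:
  L_0(u) = (u + 1)u(u - 1) / -6
  L_1(u) = (u + 2)u(u - 1) / 2
  L_2(u) = (u + 2)(u + 1)(u - 1) / -2
  L_3(u) = (u + 2)(u + 1)u / 6
Then g(u) = 64·L_0(u) + 7·L_1(u) - 4·L_2(u) - 5·L_3(u).
Expanding and collecting terms gives g(u) = -6u³ + 5u² - 4.
Check: g(-1) = 7. ✓

g(u) = -6u^3 + 5u^2 - 4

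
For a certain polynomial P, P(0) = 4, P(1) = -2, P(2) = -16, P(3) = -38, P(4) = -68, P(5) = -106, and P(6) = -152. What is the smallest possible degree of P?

Forward differences of the values at s = 0, 1, 2, 3, 4, 5, 6:
  P  : 4  -2  -16  -38  -68  -106  -152
  Δ  : -6  -14  -22  -30  -38  -46
  Δ^2: -8  -8  -8  -8  -8
  Δ^3: 0  0  0  0
  Δ^4: 0  0  0
  Δ^5: 0  0
  Δ^6: 0
The second differences are constant (-8) and nonzero, while all higher differences vanish, so the minimal degree is 2.

2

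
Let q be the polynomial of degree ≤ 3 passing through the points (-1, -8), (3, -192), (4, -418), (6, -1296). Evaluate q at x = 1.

-16

Write q(x) = ax^3 + bx^2 + cx + d. Substituting each data point gives a linear system:
  -a + b - c + d = -8
  27a + 9b + 3c + d = -192
  64a + 16b + 4c + d = -418
  216a + 36b + 6c + d = -1296
Solving the system yields a = -5, b = -6, c = 1, d = -6.
So q(x) = -5x^3 - 6x^2 + x - 6.
Then q(1) = -16.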